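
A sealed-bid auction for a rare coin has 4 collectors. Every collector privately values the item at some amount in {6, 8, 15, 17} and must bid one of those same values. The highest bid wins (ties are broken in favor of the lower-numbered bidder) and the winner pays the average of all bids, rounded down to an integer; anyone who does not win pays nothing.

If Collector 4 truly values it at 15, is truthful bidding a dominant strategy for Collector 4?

Consider the case where Collector 1 bids 6, Collector 2 bids 6 and Collector 3 bids 6.
Truthful bid 15: wins, pays 8, utility 15 - 8 = 7.
Bid 8 instead: wins, pays 6, utility 15 - 6 = 9.
Since 9 > 7, bidding 8 is strictly better here, so truthful bidding is not dominant.

No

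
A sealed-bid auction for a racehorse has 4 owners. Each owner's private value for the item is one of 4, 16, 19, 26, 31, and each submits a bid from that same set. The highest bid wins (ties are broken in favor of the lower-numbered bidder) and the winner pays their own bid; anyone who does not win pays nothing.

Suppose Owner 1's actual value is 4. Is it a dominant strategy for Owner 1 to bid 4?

Check each profile of the others' bids and compare truth against every alternative bid.
Others bid (4, 4, 4): truth gives 0, best alternative gives -12.
Others bid (4, 4, 16): truth gives 0, best alternative gives -12.
Others bid (4, 16, 4): truth gives 0, best alternative gives -12.
Others bid (4, 16, 16): truth gives 0, best alternative gives -12.
Others bid (16, 4, 4): truth gives 0, best alternative gives -12.
Others bid (16, 4, 16): truth gives 0, best alternative gives -12.
(Remaining 119 profiles checked similarly; truth is weakly best in each.)
In every case the truthful bid is at least as good as any alternative, so it is a dominant strategy.

Yes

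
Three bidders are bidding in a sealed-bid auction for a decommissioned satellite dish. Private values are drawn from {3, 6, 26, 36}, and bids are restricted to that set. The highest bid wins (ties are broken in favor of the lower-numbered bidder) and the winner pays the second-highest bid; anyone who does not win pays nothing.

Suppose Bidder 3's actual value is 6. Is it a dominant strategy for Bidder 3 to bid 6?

Yes

Check each profile of the others' bids and compare truth against every alternative bid.
Others bid (3, 3): truth gives 3, best alternative gives 3.
Others bid (3, 6): truth gives 0, best alternative gives 0.
Others bid (3, 26): truth gives 0, best alternative gives 0.
Others bid (3, 36): truth gives 0, best alternative gives 0.
Others bid (6, 3): truth gives 0, best alternative gives 0.
Others bid (6, 6): truth gives 0, best alternative gives 0.
(Remaining 10 profiles checked similarly; truth is weakly best in each.)
In every case the truthful bid is at least as good as any alternative, so it is a dominant strategy.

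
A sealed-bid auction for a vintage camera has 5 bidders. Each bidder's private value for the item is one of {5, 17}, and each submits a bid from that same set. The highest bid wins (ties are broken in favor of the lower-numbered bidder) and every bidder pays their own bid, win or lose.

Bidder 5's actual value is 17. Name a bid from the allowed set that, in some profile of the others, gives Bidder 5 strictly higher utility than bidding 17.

Suppose Bidder 1 bids 5, Bidder 2 bids 5, Bidder 3 bids 5 and Bidder 4 bids 17.
Bid 17: loses but pays 17, utility -17.
Bid 5: loses but pays 5, utility -5.
So bidding 5 beats truth here (-5 > -17).

5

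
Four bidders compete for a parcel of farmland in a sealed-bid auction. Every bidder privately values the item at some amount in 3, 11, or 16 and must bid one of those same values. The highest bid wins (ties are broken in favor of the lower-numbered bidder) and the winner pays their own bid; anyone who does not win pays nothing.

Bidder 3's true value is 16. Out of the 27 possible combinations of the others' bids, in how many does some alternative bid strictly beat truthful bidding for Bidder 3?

2

Others bid (3, 3, 3): truth gives 0; bid 11 gives 5 > 0. Violating.
Others bid (3, 3, 11): truth gives 0; bid 11 gives 5 > 0. Violating.
Others bid (3, 3, 16): truth gives 0; no alternative beats it.
Others bid (3, 11, 3): truth gives 0; no alternative beats it.
(Checking all 27 profiles: 2 have a profitable deviation, 25 do not.)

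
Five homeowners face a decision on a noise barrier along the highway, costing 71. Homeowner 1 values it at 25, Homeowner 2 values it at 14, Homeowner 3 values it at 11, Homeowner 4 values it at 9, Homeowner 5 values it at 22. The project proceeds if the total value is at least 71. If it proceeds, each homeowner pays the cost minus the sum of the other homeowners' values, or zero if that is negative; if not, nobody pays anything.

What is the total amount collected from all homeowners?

32

Total value 81 ≥ cost 71, so it is built.
Homeowner 1: others sum to 56; max(0, 71 - 56) = 15.
Homeowner 2: others sum to 67; max(0, 71 - 67) = 4.
Homeowner 3: others sum to 70; max(0, 71 - 70) = 1.
Homeowner 4: others sum to 72; max(0, 71 - 72) = 0.
Homeowner 5: others sum to 59; max(0, 71 - 59) = 12.
Total collected = 15 + 4 + 1 + 0 + 12 = 32.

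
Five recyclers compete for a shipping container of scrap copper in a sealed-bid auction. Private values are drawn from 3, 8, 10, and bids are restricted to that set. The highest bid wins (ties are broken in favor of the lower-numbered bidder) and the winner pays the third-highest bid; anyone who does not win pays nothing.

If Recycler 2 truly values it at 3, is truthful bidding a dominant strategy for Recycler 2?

Check each profile of the others' bids and compare truth against every alternative bid.
Others bid (3, 3, 8, 8): truth gives 0, best alternative gives -5.
Others bid (3, 8, 3, 8): truth gives 0, best alternative gives -5.
Others bid (3, 8, 8, 3): truth gives 0, best alternative gives -5.
Others bid (3, 8, 8, 8): truth gives 0, best alternative gives -5.
Others bid (3, 3, 3, 3): truth gives 0, best alternative gives 0.
Others bid (3, 3, 3, 8): truth gives 0, best alternative gives 0.
(Remaining 75 profiles checked similarly; truth is weakly best in each.)
In every case the truthful bid is at least as good as any alternative, so it is a dominant strategy.

Yes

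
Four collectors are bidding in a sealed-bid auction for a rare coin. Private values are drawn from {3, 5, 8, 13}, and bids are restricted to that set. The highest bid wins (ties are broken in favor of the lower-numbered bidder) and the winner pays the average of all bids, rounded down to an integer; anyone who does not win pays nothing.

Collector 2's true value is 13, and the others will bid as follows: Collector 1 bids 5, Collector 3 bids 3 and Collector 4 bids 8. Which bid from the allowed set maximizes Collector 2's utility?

Bid 3: loses, pays 0, utility 0.
Bid 5: loses, pays 0, utility 0.
Bid 8: wins, pays 6, utility 13 - 6 = 7.
Bid 13: wins, pays 7, utility 13 - 7 = 6.
The best choice is 8 with utility 7.

8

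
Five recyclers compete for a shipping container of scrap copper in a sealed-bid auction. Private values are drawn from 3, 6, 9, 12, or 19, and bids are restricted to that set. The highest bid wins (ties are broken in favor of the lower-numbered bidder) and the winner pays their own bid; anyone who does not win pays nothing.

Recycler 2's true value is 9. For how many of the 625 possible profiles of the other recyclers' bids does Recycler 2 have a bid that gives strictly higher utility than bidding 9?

Others bid (3, 3, 3, 3): truth gives 0; bid 6 gives 3 > 0. Violating.
Others bid (3, 3, 3, 6): truth gives 0; bid 6 gives 3 > 0. Violating.
Others bid (3, 3, 6, 3): truth gives 0; bid 6 gives 3 > 0. Violating.
Others bid (3, 3, 6, 6): truth gives 0; bid 6 gives 3 > 0. Violating.
Others bid (3, 3, 3, 9): truth gives 0; no alternative beats it.
Others bid (3, 3, 3, 12): truth gives 0; no alternative beats it.
(Checking all 625 profiles: 8 have a profitable deviation, 617 do not.)

8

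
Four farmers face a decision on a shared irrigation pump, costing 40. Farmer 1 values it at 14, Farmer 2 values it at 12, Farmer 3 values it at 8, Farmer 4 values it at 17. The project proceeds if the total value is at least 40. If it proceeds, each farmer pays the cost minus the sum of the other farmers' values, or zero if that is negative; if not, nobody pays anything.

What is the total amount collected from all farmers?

Total value 51 ≥ cost 40, so it is built.
Farmer 1: others sum to 37; max(0, 40 - 37) = 3.
Farmer 2: others sum to 39; max(0, 40 - 39) = 1.
Farmer 3: others sum to 43; max(0, 40 - 43) = 0.
Farmer 4: others sum to 34; max(0, 40 - 34) = 6.
Total collected = 3 + 1 + 0 + 6 = 10.

10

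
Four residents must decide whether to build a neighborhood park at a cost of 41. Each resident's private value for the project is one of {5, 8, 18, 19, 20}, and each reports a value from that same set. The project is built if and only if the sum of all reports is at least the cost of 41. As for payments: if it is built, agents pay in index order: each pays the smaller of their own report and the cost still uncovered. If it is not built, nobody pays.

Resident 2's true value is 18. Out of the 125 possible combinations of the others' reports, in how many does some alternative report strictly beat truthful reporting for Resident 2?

96

Others report (5, 8, 20): truth gives 0; report 8 gives 10 > 0. Violating.
Others report (5, 18, 18): truth gives 0; report 5 gives 13 > 0. Violating.
Others report (5, 18, 19): truth gives 0; report 5 gives 13 > 0. Violating.
Others report (5, 18, 20): truth gives 0; report 5 gives 13 > 0. Violating.
Others report (5, 5, 5): truth gives 0; no alternative beats it.
Others report (5, 5, 8): truth gives 0; no alternative beats it.
(Checking all 125 profiles: 96 have a profitable deviation, 29 do not.)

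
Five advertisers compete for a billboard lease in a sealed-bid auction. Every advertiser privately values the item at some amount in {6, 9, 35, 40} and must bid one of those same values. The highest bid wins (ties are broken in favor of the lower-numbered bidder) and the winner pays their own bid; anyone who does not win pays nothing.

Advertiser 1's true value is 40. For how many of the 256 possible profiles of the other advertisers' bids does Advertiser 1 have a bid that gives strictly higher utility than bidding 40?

Others bid (6, 6, 6, 6): truth gives 0; bid 6 gives 34 > 0. Violating.
Others bid (6, 6, 6, 9): truth gives 0; bid 9 gives 31 > 0. Violating.
Others bid (6, 6, 6, 35): truth gives 0; bid 35 gives 5 > 0. Violating.
Others bid (6, 6, 9, 6): truth gives 0; bid 9 gives 31 > 0. Violating.
Others bid (6, 6, 6, 40): truth gives 0; no alternative beats it.
Others bid (6, 6, 9, 40): truth gives 0; no alternative beats it.
(Checking all 256 profiles: 81 have a profitable deviation, 175 do not.)

81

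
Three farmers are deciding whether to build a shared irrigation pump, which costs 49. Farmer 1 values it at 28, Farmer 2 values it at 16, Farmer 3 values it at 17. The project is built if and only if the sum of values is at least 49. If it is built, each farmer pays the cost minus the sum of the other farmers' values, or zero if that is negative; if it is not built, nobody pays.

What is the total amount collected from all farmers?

25

Total value 61 ≥ cost 49, so it is built.
Farmer 1: others sum to 33; max(0, 49 - 33) = 16.
Farmer 2: others sum to 45; max(0, 49 - 45) = 4.
Farmer 3: others sum to 44; max(0, 49 - 44) = 5.
Total collected = 16 + 4 + 5 = 25.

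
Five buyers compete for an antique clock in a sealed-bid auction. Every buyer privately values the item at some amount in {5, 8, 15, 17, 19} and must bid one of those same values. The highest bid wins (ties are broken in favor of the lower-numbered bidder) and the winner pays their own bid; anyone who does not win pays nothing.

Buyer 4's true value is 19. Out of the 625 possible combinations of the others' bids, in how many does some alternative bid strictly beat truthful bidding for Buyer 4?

108

Others bid (5, 5, 5, 5): truth gives 0; bid 8 gives 11 > 0. Violating.
Others bid (5, 5, 5, 8): truth gives 0; bid 8 gives 11 > 0. Violating.
Others bid (5, 5, 5, 15): truth gives 0; bid 15 gives 4 > 0. Violating.
Others bid (5, 5, 5, 17): truth gives 0; bid 17 gives 2 > 0. Violating.
Others bid (5, 5, 5, 19): truth gives 0; no alternative beats it.
Others bid (5, 5, 8, 19): truth gives 0; no alternative beats it.
(Checking all 625 profiles: 108 have a profitable deviation, 517 do not.)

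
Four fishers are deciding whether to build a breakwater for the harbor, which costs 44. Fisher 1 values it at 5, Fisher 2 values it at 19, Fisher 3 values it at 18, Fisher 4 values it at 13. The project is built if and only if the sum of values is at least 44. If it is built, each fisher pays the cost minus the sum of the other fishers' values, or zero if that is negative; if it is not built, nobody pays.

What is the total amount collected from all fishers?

17

Total value 55 ≥ cost 44, so it is built.
Fisher 1: others sum to 50; max(0, 44 - 50) = 0.
Fisher 2: others sum to 36; max(0, 44 - 36) = 8.
Fisher 3: others sum to 37; max(0, 44 - 37) = 7.
Fisher 4: others sum to 42; max(0, 44 - 42) = 2.
Total collected = 0 + 8 + 7 + 2 = 17.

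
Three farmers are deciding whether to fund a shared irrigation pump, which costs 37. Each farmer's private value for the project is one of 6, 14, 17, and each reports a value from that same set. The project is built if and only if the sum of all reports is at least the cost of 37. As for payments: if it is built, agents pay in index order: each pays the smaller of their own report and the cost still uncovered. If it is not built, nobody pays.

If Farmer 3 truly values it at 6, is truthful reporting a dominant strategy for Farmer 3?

Check each profile of the others' reports and compare truth against every alternative report.
Others report (6, 17): truth gives 0, best alternative gives -8.
Others report (17, 6): truth gives 0, best alternative gives -8.
Others report (14, 14): truth gives 0, best alternative gives -3.
Others report (17, 17): truth gives 3, best alternative gives 3.
Others report (6, 6): truth gives 0, best alternative gives 0.
Others report (6, 14): truth gives 0, best alternative gives 0.
(Remaining 3 profiles checked similarly; truth is weakly best in each.)
In every case the truthful report is at least as good as any alternative, so it is a dominant strategy.

Yes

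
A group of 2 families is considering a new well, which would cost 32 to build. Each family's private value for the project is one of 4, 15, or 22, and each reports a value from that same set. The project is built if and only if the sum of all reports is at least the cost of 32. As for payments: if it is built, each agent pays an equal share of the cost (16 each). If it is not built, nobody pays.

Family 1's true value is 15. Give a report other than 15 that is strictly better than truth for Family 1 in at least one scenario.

Suppose Family 2 reports 22.
Report 15: project built, pays 16, utility 15 - 16 = -1.
Report 4: project not built, utility 0.
So reporting 4 beats truth here (0 > -1).

4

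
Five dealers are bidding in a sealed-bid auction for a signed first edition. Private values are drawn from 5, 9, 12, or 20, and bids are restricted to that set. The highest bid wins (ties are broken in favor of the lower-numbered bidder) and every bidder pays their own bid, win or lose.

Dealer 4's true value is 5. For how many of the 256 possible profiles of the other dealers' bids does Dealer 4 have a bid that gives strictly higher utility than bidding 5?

Others bid (5, 5, 5, 5): truth gives -5; bid 9 gives -4 > -5. Violating.
Others bid (5, 5, 5, 9): truth gives -5; bid 9 gives -4 > -5. Violating.
Others bid (5, 5, 5, 12): truth gives -5; no alternative beats it.
Others bid (5, 5, 5, 20): truth gives -5; no alternative beats it.
(Checking all 256 profiles: 2 have a profitable deviation, 254 do not.)

2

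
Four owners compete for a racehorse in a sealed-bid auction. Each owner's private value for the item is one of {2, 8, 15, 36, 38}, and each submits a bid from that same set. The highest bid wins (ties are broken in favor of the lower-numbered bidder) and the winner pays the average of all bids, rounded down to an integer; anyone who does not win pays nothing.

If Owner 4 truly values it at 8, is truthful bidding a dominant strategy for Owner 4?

No

Consider the case where Owner 1 bids 2, Owner 2 bids 2 and Owner 3 bids 8.
Truthful bid 8: loses, pays 0, utility 0.
Bid 15 instead: wins, pays 6, utility 8 - 6 = 2.
Since 2 > 0, bidding 15 is strictly better here, so truthful bidding is not dominant.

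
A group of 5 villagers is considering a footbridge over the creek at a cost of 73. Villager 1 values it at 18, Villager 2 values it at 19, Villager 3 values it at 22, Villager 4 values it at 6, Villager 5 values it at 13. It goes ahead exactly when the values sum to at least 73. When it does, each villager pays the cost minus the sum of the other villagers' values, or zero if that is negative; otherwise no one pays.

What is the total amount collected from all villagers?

53

Total value 78 ≥ cost 73, so it is built.
Villager 1: others sum to 60; max(0, 73 - 60) = 13.
Villager 2: others sum to 59; max(0, 73 - 59) = 14.
Villager 3: others sum to 56; max(0, 73 - 56) = 17.
Villager 4: others sum to 72; max(0, 73 - 72) = 1.
Villager 5: others sum to 65; max(0, 73 - 65) = 8.
Total collected = 13 + 14 + 17 + 1 + 8 = 53.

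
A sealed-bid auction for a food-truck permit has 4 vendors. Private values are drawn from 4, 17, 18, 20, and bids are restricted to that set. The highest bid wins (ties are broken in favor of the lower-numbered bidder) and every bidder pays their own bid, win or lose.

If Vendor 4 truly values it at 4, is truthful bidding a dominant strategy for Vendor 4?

Yes

Check each profile of the others' bids and compare truth against every alternative bid.
Others bid (4, 4, 20): truth gives -4, best alternative gives -17.
Others bid (4, 17, 20): truth gives -4, best alternative gives -17.
Others bid (4, 18, 20): truth gives -4, best alternative gives -17.
Others bid (4, 20, 4): truth gives -4, best alternative gives -17.
Others bid (4, 20, 17): truth gives -4, best alternative gives -17.
Others bid (4, 20, 18): truth gives -4, best alternative gives -17.
(Remaining 58 profiles checked similarly; truth is weakly best in each.)
In every case the truthful bid is at least as good as any alternative, so it is a dominant strategy.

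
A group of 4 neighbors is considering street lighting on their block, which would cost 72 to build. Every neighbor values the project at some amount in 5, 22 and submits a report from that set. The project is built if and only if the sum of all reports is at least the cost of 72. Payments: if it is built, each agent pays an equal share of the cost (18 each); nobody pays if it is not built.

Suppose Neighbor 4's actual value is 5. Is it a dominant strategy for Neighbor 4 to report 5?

Yes

Check each profile of the others' reports and compare truth against every alternative report.
Others report (22, 22, 22): truth gives 0, best alternative gives -13.
Others report (5, 5, 5): truth gives 0, best alternative gives 0.
Others report (5, 5, 22): truth gives 0, best alternative gives 0.
Others report (5, 22, 5): truth gives 0, best alternative gives 0.
Others report (5, 22, 22): truth gives 0, best alternative gives 0.
Others report (22, 5, 5): truth gives 0, best alternative gives 0.
(Remaining 2 profiles checked similarly; truth is weakly best in each.)
In every case the truthful report is at least as good as any alternative, so it is a dominant strategy.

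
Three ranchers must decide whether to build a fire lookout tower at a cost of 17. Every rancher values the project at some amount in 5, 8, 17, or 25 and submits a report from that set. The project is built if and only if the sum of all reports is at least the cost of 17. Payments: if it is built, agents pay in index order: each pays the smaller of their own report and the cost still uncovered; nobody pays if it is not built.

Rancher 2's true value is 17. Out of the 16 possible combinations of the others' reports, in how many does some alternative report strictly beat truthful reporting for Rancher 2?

Others report (5, 5): truth gives 5; report 8 gives 9 > 5. Violating.
Others report (5, 8): truth gives 5; report 5 gives 12 > 5. Violating.
Others report (5, 17): truth gives 5; report 5 gives 12 > 5. Violating.
Others report (5, 25): truth gives 5; report 5 gives 12 > 5. Violating.
Others report (17, 5): truth gives 17; no alternative beats it.
Others report (17, 8): truth gives 17; no alternative beats it.
(Checking all 16 profiles: 8 have a profitable deviation, 8 do not.)

8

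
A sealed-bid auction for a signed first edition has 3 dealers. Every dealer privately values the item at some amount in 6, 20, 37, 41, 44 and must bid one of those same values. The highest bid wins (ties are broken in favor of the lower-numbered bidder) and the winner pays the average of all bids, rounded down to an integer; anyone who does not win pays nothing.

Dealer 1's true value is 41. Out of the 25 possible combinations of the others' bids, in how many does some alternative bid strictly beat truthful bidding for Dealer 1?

Others bid (6, 6): truth gives 24; bid 6 gives 35 > 24. Violating.
Others bid (6, 20): truth gives 19; bid 20 gives 26 > 19. Violating.
Others bid (6, 37): truth gives 13; bid 37 gives 15 > 13. Violating.
Others bid (6, 44): truth gives 0; bid 44 gives 10 > 0. Violating.
Others bid (6, 41): truth gives 12; no alternative beats it.
Others bid (20, 41): truth gives 7; no alternative beats it.
(Checking all 25 profiles: 13 have a profitable deviation, 12 do not.)

13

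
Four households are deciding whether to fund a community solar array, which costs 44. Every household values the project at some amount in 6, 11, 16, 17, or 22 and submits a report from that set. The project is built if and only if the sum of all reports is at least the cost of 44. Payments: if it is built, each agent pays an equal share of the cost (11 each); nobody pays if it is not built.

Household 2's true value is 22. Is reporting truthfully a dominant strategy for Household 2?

Yes

Check each profile of the others' reports and compare truth against every alternative report.
Others report (6, 6, 11): truth gives 11, best alternative gives 0.
Others report (6, 11, 6): truth gives 11, best alternative gives 0.
Others report (11, 6, 6): truth gives 11, best alternative gives 0.
Others report (6, 6, 16): truth gives 11, best alternative gives 11.
Others report (6, 6, 17): truth gives 11, best alternative gives 11.
Others report (6, 6, 22): truth gives 11, best alternative gives 11.
(Remaining 119 profiles checked similarly; truth is weakly best in each.)
In every case the truthful report is at least as good as any alternative, so it is a dominant strategy.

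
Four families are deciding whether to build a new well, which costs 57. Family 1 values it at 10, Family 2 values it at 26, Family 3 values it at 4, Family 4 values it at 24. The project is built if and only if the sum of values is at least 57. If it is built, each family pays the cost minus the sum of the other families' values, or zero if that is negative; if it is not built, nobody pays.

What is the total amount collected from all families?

39

Total value 64 ≥ cost 57, so it is built.
Family 1: others sum to 54; max(0, 57 - 54) = 3.
Family 2: others sum to 38; max(0, 57 - 38) = 19.
Family 3: others sum to 60; max(0, 57 - 60) = 0.
Family 4: others sum to 40; max(0, 57 - 40) = 17.
Total collected = 3 + 19 + 0 + 17 = 39.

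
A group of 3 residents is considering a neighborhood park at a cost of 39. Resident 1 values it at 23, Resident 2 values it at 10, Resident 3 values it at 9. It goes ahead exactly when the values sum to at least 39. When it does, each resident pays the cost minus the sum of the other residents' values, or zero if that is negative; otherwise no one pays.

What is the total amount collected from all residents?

33

Total value 42 ≥ cost 39, so it is built.
Resident 1: others sum to 19; max(0, 39 - 19) = 20.
Resident 2: others sum to 32; max(0, 39 - 32) = 7.
Resident 3: others sum to 33; max(0, 39 - 33) = 6.
Total collected = 20 + 7 + 6 = 33.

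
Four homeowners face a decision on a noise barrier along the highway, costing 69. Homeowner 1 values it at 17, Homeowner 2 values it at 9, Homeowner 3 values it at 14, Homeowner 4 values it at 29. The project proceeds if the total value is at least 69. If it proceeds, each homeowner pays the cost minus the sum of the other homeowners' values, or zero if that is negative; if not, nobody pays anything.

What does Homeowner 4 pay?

29

Total value 69 ≥ cost 69, so the project is built.
The other homeowners' values sum to 40.
Cost minus that sum is 69 - 40 = 29.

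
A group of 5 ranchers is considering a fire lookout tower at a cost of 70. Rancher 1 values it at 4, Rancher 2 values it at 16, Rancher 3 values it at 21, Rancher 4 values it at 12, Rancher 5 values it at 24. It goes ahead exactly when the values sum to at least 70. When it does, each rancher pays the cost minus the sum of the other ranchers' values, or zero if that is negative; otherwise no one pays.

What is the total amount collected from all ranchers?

45

Total value 77 ≥ cost 70, so it is built.
Rancher 1: others sum to 73; max(0, 70 - 73) = 0.
Rancher 2: others sum to 61; max(0, 70 - 61) = 9.
Rancher 3: others sum to 56; max(0, 70 - 56) = 14.
Rancher 4: others sum to 65; max(0, 70 - 65) = 5.
Rancher 5: others sum to 53; max(0, 70 - 53) = 17.
Total collected = 0 + 9 + 14 + 5 + 17 = 45.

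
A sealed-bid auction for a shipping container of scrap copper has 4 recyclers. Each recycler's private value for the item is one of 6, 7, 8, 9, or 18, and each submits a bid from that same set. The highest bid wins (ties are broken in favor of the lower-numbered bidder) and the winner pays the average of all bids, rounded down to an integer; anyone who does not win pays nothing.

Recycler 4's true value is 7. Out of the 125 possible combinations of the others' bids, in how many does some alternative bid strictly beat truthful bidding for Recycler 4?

3

Others bid (6, 6, 7): truth gives 0; bid 8 gives 1 > 0. Violating.
Others bid (6, 7, 6): truth gives 0; bid 8 gives 1 > 0. Violating.
Others bid (7, 6, 6): truth gives 0; bid 8 gives 1 > 0. Violating.
Others bid (6, 6, 6): truth gives 1; no alternative beats it.
Others bid (6, 6, 8): truth gives 0; no alternative beats it.
(Checking all 125 profiles: 3 have a profitable deviation, 122 do not.)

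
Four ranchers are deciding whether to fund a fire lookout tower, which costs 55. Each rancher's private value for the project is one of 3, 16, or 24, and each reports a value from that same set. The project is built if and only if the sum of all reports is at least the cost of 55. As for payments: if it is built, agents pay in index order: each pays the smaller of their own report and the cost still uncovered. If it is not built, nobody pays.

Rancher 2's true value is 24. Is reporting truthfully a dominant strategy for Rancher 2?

Consider the case where Rancher 1 reports 3, Rancher 3 reports 16 and Rancher 4 reports 24.
Truthful report 24: project built, pays 24, utility 24 - 24 = 0.
Report 16 instead: project built, pays 16, utility 24 - 16 = 8.
Since 8 > 0, reporting 16 is strictly better here, so truthful reporting is not dominant.

No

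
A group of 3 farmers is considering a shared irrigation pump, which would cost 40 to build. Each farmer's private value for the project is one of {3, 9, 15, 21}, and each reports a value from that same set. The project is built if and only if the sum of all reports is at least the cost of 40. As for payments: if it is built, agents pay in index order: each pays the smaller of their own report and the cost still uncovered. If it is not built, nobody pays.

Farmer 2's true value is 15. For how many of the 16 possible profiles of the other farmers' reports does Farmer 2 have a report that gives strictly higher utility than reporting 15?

3

Others report (15, 21): truth gives 0; report 9 gives 6 > 0. Violating.
Others report (21, 15): truth gives 0; report 9 gives 6 > 0. Violating.
Others report (21, 21): truth gives 0; report 3 gives 12 > 0. Violating.
Others report (3, 3): truth gives 0; no alternative beats it.
Others report (3, 9): truth gives 0; no alternative beats it.
(Checking all 16 profiles: 3 have a profitable deviation, 13 do not.)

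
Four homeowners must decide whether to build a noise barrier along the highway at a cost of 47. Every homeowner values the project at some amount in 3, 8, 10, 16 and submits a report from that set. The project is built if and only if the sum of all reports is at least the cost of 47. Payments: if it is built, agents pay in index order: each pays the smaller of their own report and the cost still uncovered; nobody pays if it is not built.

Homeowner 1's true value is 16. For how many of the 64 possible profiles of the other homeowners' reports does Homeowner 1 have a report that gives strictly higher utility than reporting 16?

Others report (8, 16, 16): truth gives 0; report 8 gives 8 > 0. Violating.
Others report (10, 16, 16): truth gives 0; report 8 gives 8 > 0. Violating.
Others report (16, 8, 16): truth gives 0; report 8 gives 8 > 0. Violating.
Others report (16, 10, 16): truth gives 0; report 8 gives 8 > 0. Violating.
Others report (3, 3, 3): truth gives 0; no alternative beats it.
Others report (3, 3, 8): truth gives 0; no alternative beats it.
(Checking all 64 profiles: 7 have a profitable deviation, 57 do not.)

7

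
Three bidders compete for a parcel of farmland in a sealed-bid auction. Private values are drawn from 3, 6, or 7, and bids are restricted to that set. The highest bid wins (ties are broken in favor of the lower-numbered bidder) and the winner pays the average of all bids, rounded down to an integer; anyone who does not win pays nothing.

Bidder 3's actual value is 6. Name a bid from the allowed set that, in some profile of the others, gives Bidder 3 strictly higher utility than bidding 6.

7

Suppose Bidder 1 bids 3 and Bidder 2 bids 6.
Bid 6: loses, pays 0, utility 0.
Bid 7: wins, pays 5, utility 6 - 5 = 1.
So bidding 7 beats truth here (1 > 0).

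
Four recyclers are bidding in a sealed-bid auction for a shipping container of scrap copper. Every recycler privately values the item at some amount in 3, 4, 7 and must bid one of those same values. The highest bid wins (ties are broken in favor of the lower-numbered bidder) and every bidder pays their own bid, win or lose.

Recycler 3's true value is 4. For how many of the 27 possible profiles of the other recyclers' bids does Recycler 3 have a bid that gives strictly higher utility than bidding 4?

Others bid (3, 3, 7): truth gives -4; bid 3 gives -3 > -4. Violating.
Others bid (3, 4, 3): truth gives -4; bid 3 gives -3 > -4. Violating.
Others bid (3, 4, 4): truth gives -4; bid 3 gives -3 > -4. Violating.
Others bid (3, 4, 7): truth gives -4; bid 3 gives -3 > -4. Violating.
Others bid (3, 3, 3): truth gives 0; no alternative beats it.
Others bid (3, 3, 4): truth gives 0; no alternative beats it.
(Checking all 27 profiles: 25 have a profitable deviation, 2 do not.)

25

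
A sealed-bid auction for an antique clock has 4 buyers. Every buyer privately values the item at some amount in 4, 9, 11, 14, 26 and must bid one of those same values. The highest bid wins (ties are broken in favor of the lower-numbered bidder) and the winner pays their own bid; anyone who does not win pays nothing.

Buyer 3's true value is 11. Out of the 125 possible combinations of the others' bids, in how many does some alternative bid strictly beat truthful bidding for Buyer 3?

Others bid (4, 4, 4): truth gives 0; bid 9 gives 2 > 0. Violating.
Others bid (4, 4, 9): truth gives 0; bid 9 gives 2 > 0. Violating.
Others bid (4, 4, 11): truth gives 0; no alternative beats it.
Others bid (4, 4, 14): truth gives 0; no alternative beats it.
(Checking all 125 profiles: 2 have a profitable deviation, 123 do not.)

2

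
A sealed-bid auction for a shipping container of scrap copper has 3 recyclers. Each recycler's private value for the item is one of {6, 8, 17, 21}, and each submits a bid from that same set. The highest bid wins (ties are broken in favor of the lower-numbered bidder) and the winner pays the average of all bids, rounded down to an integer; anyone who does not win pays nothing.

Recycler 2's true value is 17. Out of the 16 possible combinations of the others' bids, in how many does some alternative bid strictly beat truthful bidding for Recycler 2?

Others bid (6, 6): truth gives 8; bid 8 gives 11 > 8. Violating.
Others bid (6, 8): truth gives 7; bid 8 gives 10 > 7. Violating.
Others bid (6, 21): truth gives 0; bid 21 gives 1 > 0. Violating.
Others bid (8, 21): truth gives 0; bid 21 gives 1 > 0. Violating.
Others bid (6, 17): truth gives 4; no alternative beats it.
Others bid (8, 6): truth gives 7; no alternative beats it.
(Checking all 16 profiles: 6 have a profitable deviation, 10 do not.)

6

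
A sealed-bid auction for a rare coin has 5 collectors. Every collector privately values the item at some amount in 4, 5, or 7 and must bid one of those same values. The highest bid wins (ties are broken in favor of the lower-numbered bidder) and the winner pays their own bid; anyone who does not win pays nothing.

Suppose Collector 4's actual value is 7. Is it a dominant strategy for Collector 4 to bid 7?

No

Consider the case where Collector 1 bids 4, Collector 2 bids 4, Collector 3 bids 4 and Collector 5 bids 4.
Truthful bid 7: wins, pays 7, utility 7 - 7 = 0.
Bid 5 instead: wins, pays 5, utility 7 - 5 = 2.
Since 2 > 0, bidding 5 is strictly better here, so truthful bidding is not dominant.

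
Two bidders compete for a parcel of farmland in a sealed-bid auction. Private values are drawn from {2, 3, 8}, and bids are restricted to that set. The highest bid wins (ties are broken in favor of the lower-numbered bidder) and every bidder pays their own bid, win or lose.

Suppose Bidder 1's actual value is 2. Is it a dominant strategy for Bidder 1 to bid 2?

Consider the case where Bidder 2 bids 3.
Truthful bid 2: loses but pays 2, utility -2.
Bid 3 instead: wins, pays 3, utility 2 - 3 = -1.
Since -1 > -2, bidding 3 is strictly better here, so truthful bidding is not dominant.

No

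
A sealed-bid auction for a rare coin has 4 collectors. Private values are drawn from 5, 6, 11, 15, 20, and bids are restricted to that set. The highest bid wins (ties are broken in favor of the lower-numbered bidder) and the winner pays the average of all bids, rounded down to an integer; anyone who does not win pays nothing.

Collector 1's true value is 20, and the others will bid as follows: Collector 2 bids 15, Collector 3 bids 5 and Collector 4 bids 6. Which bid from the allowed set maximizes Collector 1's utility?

15

Bid 5: loses, pays 0, utility 0.
Bid 6: loses, pays 0, utility 0.
Bid 11: loses, pays 0, utility 0.
Bid 15: wins, pays 10, utility 20 - 10 = 10.
Bid 20: wins, pays 11, utility 20 - 11 = 9.
The best choice is 15 with utility 10.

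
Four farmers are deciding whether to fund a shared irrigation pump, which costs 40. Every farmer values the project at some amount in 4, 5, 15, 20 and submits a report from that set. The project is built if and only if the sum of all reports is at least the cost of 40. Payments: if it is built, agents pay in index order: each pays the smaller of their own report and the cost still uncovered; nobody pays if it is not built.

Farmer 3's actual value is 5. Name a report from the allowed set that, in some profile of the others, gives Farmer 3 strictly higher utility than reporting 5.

4

Suppose Farmer 1 reports 4, Farmer 2 reports 15 and Farmer 4 reports 20.
Report 5: project built, pays 5, utility 5 - 5 = 0.
Report 4: project built, pays 4, utility 5 - 4 = 1.
So reporting 4 beats truth here (1 > 0).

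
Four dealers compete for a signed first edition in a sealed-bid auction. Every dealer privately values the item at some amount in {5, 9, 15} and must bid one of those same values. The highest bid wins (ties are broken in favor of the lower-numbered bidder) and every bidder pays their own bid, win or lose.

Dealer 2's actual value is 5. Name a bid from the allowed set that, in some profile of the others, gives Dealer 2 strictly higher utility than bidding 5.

9

Suppose Dealer 1 bids 5, Dealer 3 bids 5 and Dealer 4 bids 5.
Bid 5: loses but pays 5, utility -5.
Bid 9: wins, pays 9, utility 5 - 9 = -4.
So bidding 9 beats truth here (-4 > -5).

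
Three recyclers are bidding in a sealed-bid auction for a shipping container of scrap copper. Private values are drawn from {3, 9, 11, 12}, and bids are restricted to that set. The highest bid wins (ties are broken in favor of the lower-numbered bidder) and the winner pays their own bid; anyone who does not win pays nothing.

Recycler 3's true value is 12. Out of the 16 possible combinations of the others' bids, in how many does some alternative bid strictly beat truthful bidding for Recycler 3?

Others bid (3, 3): truth gives 0; bid 9 gives 3 > 0. Violating.
Others bid (3, 9): truth gives 0; bid 11 gives 1 > 0. Violating.
Others bid (9, 3): truth gives 0; bid 11 gives 1 > 0. Violating.
Others bid (9, 9): truth gives 0; bid 11 gives 1 > 0. Violating.
Others bid (3, 11): truth gives 0; no alternative beats it.
Others bid (3, 12): truth gives 0; no alternative beats it.
(Checking all 16 profiles: 4 have a profitable deviation, 12 do not.)

4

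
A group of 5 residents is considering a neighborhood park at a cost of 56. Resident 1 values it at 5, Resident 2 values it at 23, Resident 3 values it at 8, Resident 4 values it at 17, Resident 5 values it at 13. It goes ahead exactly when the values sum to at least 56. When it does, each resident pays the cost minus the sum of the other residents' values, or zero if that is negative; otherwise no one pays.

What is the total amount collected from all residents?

Total value 66 ≥ cost 56, so it is built.
Resident 1: others sum to 61; max(0, 56 - 61) = 0.
Resident 2: others sum to 43; max(0, 56 - 43) = 13.
Resident 3: others sum to 58; max(0, 56 - 58) = 0.
Resident 4: others sum to 49; max(0, 56 - 49) = 7.
Resident 5: others sum to 53; max(0, 56 - 53) = 3.
Total collected = 0 + 13 + 0 + 7 + 3 = 23.

23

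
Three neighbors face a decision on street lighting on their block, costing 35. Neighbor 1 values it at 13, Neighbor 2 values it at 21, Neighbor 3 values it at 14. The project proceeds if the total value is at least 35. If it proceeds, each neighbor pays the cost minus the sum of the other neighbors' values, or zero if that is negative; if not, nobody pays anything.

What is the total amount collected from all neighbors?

9

Total value 48 ≥ cost 35, so it is built.
Neighbor 1: others sum to 35; max(0, 35 - 35) = 0.
Neighbor 2: others sum to 27; max(0, 35 - 27) = 8.
Neighbor 3: others sum to 34; max(0, 35 - 34) = 1.
Total collected = 0 + 8 + 1 = 9.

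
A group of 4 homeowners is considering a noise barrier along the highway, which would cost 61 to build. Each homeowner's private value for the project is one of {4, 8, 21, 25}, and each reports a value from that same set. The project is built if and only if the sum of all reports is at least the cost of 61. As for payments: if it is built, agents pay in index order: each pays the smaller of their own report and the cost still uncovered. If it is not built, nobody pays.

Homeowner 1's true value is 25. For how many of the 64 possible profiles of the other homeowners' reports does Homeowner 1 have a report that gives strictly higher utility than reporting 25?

Others report (4, 21, 21): truth gives 0; report 21 gives 4 > 0. Violating.
Others report (4, 21, 25): truth gives 0; report 21 gives 4 > 0. Violating.
Others report (4, 25, 21): truth gives 0; report 21 gives 4 > 0. Violating.
Others report (4, 25, 25): truth gives 0; report 8 gives 17 > 0. Violating.
Others report (4, 4, 4): truth gives 0; no alternative beats it.
Others report (4, 4, 8): truth gives 0; no alternative beats it.
(Checking all 64 profiles: 35 have a profitable deviation, 29 do not.)

35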